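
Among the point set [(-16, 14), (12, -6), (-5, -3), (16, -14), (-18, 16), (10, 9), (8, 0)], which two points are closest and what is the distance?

Computing all pairwise distances among 7 points:

d((-16, 14), (12, -6)) = 34.4093
d((-16, 14), (-5, -3)) = 20.2485
d((-16, 14), (16, -14)) = 42.5206
d((-16, 14), (-18, 16)) = 2.8284 <-- minimum
d((-16, 14), (10, 9)) = 26.4764
d((-16, 14), (8, 0)) = 27.7849
d((12, -6), (-5, -3)) = 17.2627
d((12, -6), (16, -14)) = 8.9443
d((12, -6), (-18, 16)) = 37.2022
d((12, -6), (10, 9)) = 15.1327
d((12, -6), (8, 0)) = 7.2111
d((-5, -3), (16, -14)) = 23.7065
d((-5, -3), (-18, 16)) = 23.0217
d((-5, -3), (10, 9)) = 19.2094
d((-5, -3), (8, 0)) = 13.3417
d((16, -14), (-18, 16)) = 45.3431
d((16, -14), (10, 9)) = 23.7697
d((16, -14), (8, 0)) = 16.1245
d((-18, 16), (10, 9)) = 28.8617
d((-18, 16), (8, 0)) = 30.5287
d((10, 9), (8, 0)) = 9.2195

Closest pair: (-16, 14) and (-18, 16) with distance 2.8284

The closest pair is (-16, 14) and (-18, 16) with Euclidean distance 2.8284. For 7 points, brute-force pairwise comparison is shown above. For large n, the divide-and-conquer algorithm (sort by x, recurse on halves, check the dividing strip) achieves O(n log n).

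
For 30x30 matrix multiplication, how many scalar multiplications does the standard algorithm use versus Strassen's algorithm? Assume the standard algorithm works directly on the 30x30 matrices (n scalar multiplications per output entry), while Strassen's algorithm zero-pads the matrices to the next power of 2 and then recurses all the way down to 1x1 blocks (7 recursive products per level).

Matrix multiplication for 30x30 matrices:

Strassen's algorithm requires power-of-2 dimensions. Pad 30x30 to 32x32 (next power of 2).

Standard algorithm: 30^3 = 27000 multiplications
Strassen's algorithm: 7^(log2(32)) = 7^5 = 16807 multiplications
Savings: 27000 - 16807 = 10193 multiplications

Standard: 27000 multiplications (30^3). Strassen: 16807 multiplications (7^5, after padding to 32x32). Strassen reduces 8 recursive multiplications to 7 at each level.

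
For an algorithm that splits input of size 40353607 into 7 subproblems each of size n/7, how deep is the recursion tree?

For divide and conquer with division factor 7:

Problem sizes at each level:
Level 0: 40353607
Level 1: 5764801
Level 2: 823543
Level 3: 117649
Level 4: 16807
Level 5: 2401
Level 6: 343
Level 7: 49
Level 8: 7
Level 9: 1

The root is level 0 and the size-1 base case is level 9 (the tree spans levels 0 through 9, i.e. 10 levels counting the root), so the depth is the number of divisions: log_7(40353607) = 9

The recursion tree depth is log_7(40353607) = 9. At each level, the problem size is divided by 7, so it takes 9 divisions to reduce to a base case of size 1. The algorithm makes 7 recursive calls at each level.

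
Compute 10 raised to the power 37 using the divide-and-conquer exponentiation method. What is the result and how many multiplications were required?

Computing 10^37 by squaring (build up from 10^1; each line after the first costs one multiplication):

10^1 = 10
10^2 = (10^1)^2 = 10^2 = 100
10^4 = (10^2)^2 = 100^2 = 10000
10^8 = (10^4)^2 = 10000^2 = 100000000
10^9 = 10 * 10^8 = 10 * 100000000 = 1000000000
10^18 = (10^9)^2 = 1000000000^2 = 1000000000000000000
10^36 = (10^18)^2 = 1000000000000000000^2 = 1000000000000000000000000000000000000
10^37 = 10 * 10^36 = 10 * 1000000000000000000000000000000000000 = 10000000000000000000000000000000000000

Result: 10000000000000000000000000000000000000
Multiplications needed: 7 (7 lines after 10^1)

10^37 = 10000000000000000000000000000000000000. Using exponentiation by squaring, this requires 7 multiplications. The key idea: if the exponent is even, square the half-power; if odd, multiply by the base once.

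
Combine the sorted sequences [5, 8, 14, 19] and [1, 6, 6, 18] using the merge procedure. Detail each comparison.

Merging process:

Compare 5 vs 1: take 1 from right. Merged: [1]
Compare 5 vs 6: take 5 from left. Merged: [1, 5]
Compare 8 vs 6: take 6 from right. Merged: [1, 5, 6]
Compare 8 vs 6: take 6 from right. Merged: [1, 5, 6, 6]
Compare 8 vs 18: take 8 from left. Merged: [1, 5, 6, 6, 8]
Compare 14 vs 18: take 14 from left. Merged: [1, 5, 6, 6, 8, 14]
Compare 19 vs 18: take 18 from right. Merged: [1, 5, 6, 6, 8, 14, 18]
Append remaining from left: [19]. Merged: [1, 5, 6, 6, 8, 14, 18, 19]

Final merged array: [1, 5, 6, 6, 8, 14, 18, 19]
Total comparisons: 7

The merged array is [1, 5, 6, 6, 8, 14, 18, 19], requiring 7 comparisons. The merge step runs in O(n) time where n is the total number of elements.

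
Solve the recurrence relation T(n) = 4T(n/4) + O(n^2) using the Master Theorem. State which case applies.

Master Theorem for T(n) = 4T(n/4) + O(n^2):

a = 4, b = 4, c = 2
log_b(a) = log_4(4) = 1.0000

Case 3: c = 2 > log_4(4) = 1.0000
T(n) = O(n^2) = O(n^2)

For T(n) = 4T(n/4) + O(n^2): log_4(4) = 1.0000. This is Case 3 of the Master Theorem (c > log_b(a), work dominated by root), giving O(n^2).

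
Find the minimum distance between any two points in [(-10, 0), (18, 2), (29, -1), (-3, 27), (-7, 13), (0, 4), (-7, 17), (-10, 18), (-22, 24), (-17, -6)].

Computing all pairwise distances among 10 points:

d((-10, 0), (18, 2)) = 28.0713
d((-10, 0), (29, -1)) = 39.0128
d((-10, 0), (-3, 27)) = 27.8927
d((-10, 0), (-7, 13)) = 13.3417
d((-10, 0), (0, 4)) = 10.7703
d((-10, 0), (-7, 17)) = 17.2627
d((-10, 0), (-10, 18)) = 18.0
d((-10, 0), (-22, 24)) = 26.8328
d((-10, 0), (-17, -6)) = 9.2195
d((18, 2), (29, -1)) = 11.4018
d((18, 2), (-3, 27)) = 32.6497
d((18, 2), (-7, 13)) = 27.313
d((18, 2), (0, 4)) = 18.1108
d((18, 2), (-7, 17)) = 29.1548
d((18, 2), (-10, 18)) = 32.249
d((18, 2), (-22, 24)) = 45.6508
d((18, 2), (-17, -6)) = 35.9026
d((29, -1), (-3, 27)) = 42.5206
d((29, -1), (-7, 13)) = 38.6264
d((29, -1), (0, 4)) = 29.4279
d((29, -1), (-7, 17)) = 40.2492
d((29, -1), (-10, 18)) = 43.382
d((29, -1), (-22, 24)) = 56.7979
d((29, -1), (-17, -6)) = 46.2709
d((-3, 27), (-7, 13)) = 14.5602
d((-3, 27), (0, 4)) = 23.1948
d((-3, 27), (-7, 17)) = 10.7703
d((-3, 27), (-10, 18)) = 11.4018
d((-3, 27), (-22, 24)) = 19.2354
d((-3, 27), (-17, -6)) = 35.8469
d((-7, 13), (0, 4)) = 11.4018
d((-7, 13), (-7, 17)) = 4.0
d((-7, 13), (-10, 18)) = 5.831
d((-7, 13), (-22, 24)) = 18.6011
d((-7, 13), (-17, -6)) = 21.4709
d((0, 4), (-7, 17)) = 14.7648
d((0, 4), (-10, 18)) = 17.2047
d((0, 4), (-22, 24)) = 29.7321
d((0, 4), (-17, -6)) = 19.7231
d((-7, 17), (-10, 18)) = 3.1623 <-- minimum
d((-7, 17), (-22, 24)) = 16.5529
d((-7, 17), (-17, -6)) = 25.0799
d((-10, 18), (-22, 24)) = 13.4164
d((-10, 18), (-17, -6)) = 25.0
d((-22, 24), (-17, -6)) = 30.4138

Closest pair: (-7, 17) and (-10, 18) with distance 3.1623

The closest pair is (-7, 17) and (-10, 18) with Euclidean distance 3.1623. For 10 points, brute-force pairwise comparison is shown above. For large n, the divide-and-conquer algorithm (sort by x, recurse on halves, check the dividing strip) achieves O(n log n).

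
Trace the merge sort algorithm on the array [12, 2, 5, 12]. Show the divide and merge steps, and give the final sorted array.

Merge sort trace:

Split: [12, 2, 5, 12] -> [12, 2] and [5, 12]
  Split: [12, 2] -> [12] and [2]
  Merge: [12] + [2] -> [2, 12]
  Split: [5, 12] -> [5] and [12]
  Merge: [5] + [12] -> [5, 12]
Merge: [2, 12] + [5, 12] -> [2, 5, 12, 12]

Final sorted array: [2, 5, 12, 12]

The merge sort proceeds by recursively splitting the array and merging sorted halves.
After all merges, the sorted array is [2, 5, 12, 12].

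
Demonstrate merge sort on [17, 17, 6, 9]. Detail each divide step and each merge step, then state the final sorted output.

Merge sort trace:

Split: [17, 17, 6, 9] -> [17, 17] and [6, 9]
  Split: [17, 17] -> [17] and [17]
  Merge: [17] + [17] -> [17, 17]
  Split: [6, 9] -> [6] and [9]
  Merge: [6] + [9] -> [6, 9]
Merge: [17, 17] + [6, 9] -> [6, 9, 17, 17]

Final sorted array: [6, 9, 17, 17]

The merge sort proceeds by recursively splitting the array and merging sorted halves.
After all merges, the sorted array is [6, 9, 17, 17].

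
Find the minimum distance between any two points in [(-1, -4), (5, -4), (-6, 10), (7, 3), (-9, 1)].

Computing all pairwise distances among 5 points:

d((-1, -4), (5, -4)) = 6.0 <-- minimum
d((-1, -4), (-6, 10)) = 14.8661
d((-1, -4), (7, 3)) = 10.6301
d((-1, -4), (-9, 1)) = 9.434
d((5, -4), (-6, 10)) = 17.8045
d((5, -4), (7, 3)) = 7.2801
d((5, -4), (-9, 1)) = 14.8661
d((-6, 10), (7, 3)) = 14.7648
d((-6, 10), (-9, 1)) = 9.4868
d((7, 3), (-9, 1)) = 16.1245

Closest pair: (-1, -4) and (5, -4) with distance 6.0

The closest pair is (-1, -4) and (5, -4) with Euclidean distance 6.0. For 5 points, brute-force pairwise comparison is shown above. For large n, the divide-and-conquer algorithm (sort by x, recurse on halves, check the dividing strip) achieves O(n log n).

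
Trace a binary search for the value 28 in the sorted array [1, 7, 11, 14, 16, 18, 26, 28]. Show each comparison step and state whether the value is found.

Binary search for 28 in [1, 7, 11, 14, 16, 18, 26, 28]:

lo=0, hi=7, mid=3, arr[mid]=14 -> 14 < 28, search right half
lo=4, hi=7, mid=5, arr[mid]=18 -> 18 < 28, search right half
lo=6, hi=7, mid=6, arr[mid]=26 -> 26 < 28, search right half
lo=7, hi=7, mid=7, arr[mid]=28 -> Found target at index 7!

Binary search finds 28 at index 7 after 4 comparisons. The search repeatedly halves the search space by comparing with the middle element.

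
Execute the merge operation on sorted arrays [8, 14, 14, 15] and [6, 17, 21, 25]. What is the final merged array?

Merging process:

Compare 8 vs 6: take 6 from right. Merged: [6]
Compare 8 vs 17: take 8 from left. Merged: [6, 8]
Compare 14 vs 17: take 14 from left. Merged: [6, 8, 14]
Compare 14 vs 17: take 14 from left. Merged: [6, 8, 14, 14]
Compare 15 vs 17: take 15 from left. Merged: [6, 8, 14, 14, 15]
Append remaining from right: [17, 21, 25]. Merged: [6, 8, 14, 14, 15, 17, 21, 25]

Final merged array: [6, 8, 14, 14, 15, 17, 21, 25]
Total comparisons: 5

The merged array is [6, 8, 14, 14, 15, 17, 21, 25], requiring 5 comparisons. The merge step runs in O(n) time where n is the total number of elements.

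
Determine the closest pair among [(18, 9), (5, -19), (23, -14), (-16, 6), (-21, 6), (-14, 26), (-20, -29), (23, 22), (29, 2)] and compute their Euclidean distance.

Computing all pairwise distances among 9 points:

d((18, 9), (5, -19)) = 30.8707
d((18, 9), (23, -14)) = 23.5372
d((18, 9), (-16, 6)) = 34.1321
d((18, 9), (-21, 6)) = 39.1152
d((18, 9), (-14, 26)) = 36.2353
d((18, 9), (-20, -29)) = 53.7401
d((18, 9), (23, 22)) = 13.9284
d((18, 9), (29, 2)) = 13.0384
d((5, -19), (23, -14)) = 18.6815
d((5, -19), (-16, 6)) = 32.6497
d((5, -19), (-21, 6)) = 36.0694
d((5, -19), (-14, 26)) = 48.8467
d((5, -19), (-20, -29)) = 26.9258
d((5, -19), (23, 22)) = 44.7772
d((5, -19), (29, 2)) = 31.8904
d((23, -14), (-16, 6)) = 43.8292
d((23, -14), (-21, 6)) = 48.3322
d((23, -14), (-14, 26)) = 54.4885
d((23, -14), (-20, -29)) = 45.5412
d((23, -14), (23, 22)) = 36.0
d((23, -14), (29, 2)) = 17.088
d((-16, 6), (-21, 6)) = 5.0 <-- minimum
d((-16, 6), (-14, 26)) = 20.0998
d((-16, 6), (-20, -29)) = 35.2278
d((-16, 6), (23, 22)) = 42.1545
d((-16, 6), (29, 2)) = 45.1774
d((-21, 6), (-14, 26)) = 21.1896
d((-21, 6), (-20, -29)) = 35.0143
d((-21, 6), (23, 22)) = 46.8188
d((-21, 6), (29, 2)) = 50.1597
d((-14, 26), (-20, -29)) = 55.3263
d((-14, 26), (23, 22)) = 37.2156
d((-14, 26), (29, 2)) = 49.2443
d((-20, -29), (23, 22)) = 66.7083
d((-20, -29), (29, 2)) = 57.9828
d((23, 22), (29, 2)) = 20.8806

Closest pair: (-16, 6) and (-21, 6) with distance 5.0

The closest pair is (-16, 6) and (-21, 6) with Euclidean distance 5.0. For 9 points, brute-force pairwise comparison is shown above. For large n, the divide-and-conquer algorithm (sort by x, recurse on halves, check the dividing strip) achieves O(n log n).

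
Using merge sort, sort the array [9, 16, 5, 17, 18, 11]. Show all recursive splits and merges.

Merge sort trace:

Split: [9, 16, 5, 17, 18, 11] -> [9, 16, 5] and [17, 18, 11]
  Split: [9, 16, 5] -> [9] and [16, 5]
    Split: [16, 5] -> [16] and [5]
    Merge: [16] + [5] -> [5, 16]
  Merge: [9] + [5, 16] -> [5, 9, 16]
  Split: [17, 18, 11] -> [17] and [18, 11]
    Split: [18, 11] -> [18] and [11]
    Merge: [18] + [11] -> [11, 18]
  Merge: [17] + [11, 18] -> [11, 17, 18]
Merge: [5, 9, 16] + [11, 17, 18] -> [5, 9, 11, 16, 17, 18]

Final sorted array: [5, 9, 11, 16, 17, 18]

The merge sort proceeds by recursively splitting the array and merging sorted halves.
After all merges, the sorted array is [5, 9, 11, 16, 17, 18].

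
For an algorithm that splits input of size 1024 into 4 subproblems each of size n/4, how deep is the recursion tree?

For divide and conquer with division factor 4:

Problem sizes at each level:
Level 0: 1024
Level 1: 256
Level 2: 64
Level 3: 16
Level 4: 4
Level 5: 1

The root is level 0 and the size-1 base case is level 5 (the tree spans levels 0 through 5, i.e. 6 levels counting the root), so the depth is the number of divisions: log_4(1024) = 5

The recursion tree depth is log_4(1024) = 5. At each level, the problem size is divided by 4, so it takes 5 divisions to reduce to a base case of size 1. The algorithm makes 4 recursive calls at each level.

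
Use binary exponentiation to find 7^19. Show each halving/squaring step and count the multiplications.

Computing 7^19 by squaring (build up from 7^1; each line after the first costs one multiplication):

7^1 = 7
7^2 = (7^1)^2 = 7^2 = 49
7^4 = (7^2)^2 = 49^2 = 2401
7^8 = (7^4)^2 = 2401^2 = 5764801
7^9 = 7 * 7^8 = 7 * 5764801 = 40353607
7^18 = (7^9)^2 = 40353607^2 = 1628413597910449
7^19 = 7 * 7^18 = 7 * 1628413597910449 = 11398895185373143

Result: 11398895185373143
Multiplications needed: 6 (6 lines after 7^1)

7^19 = 11398895185373143. Using exponentiation by squaring, this requires 6 multiplications. The key idea: if the exponent is even, square the half-power; if odd, multiply by the base once.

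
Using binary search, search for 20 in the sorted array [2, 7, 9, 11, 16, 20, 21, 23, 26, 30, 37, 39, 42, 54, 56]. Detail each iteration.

Binary search for 20 in [2, 7, 9, 11, 16, 20, 21, 23, 26, 30, 37, 39, 42, 54, 56]:

lo=0, hi=14, mid=7, arr[mid]=23 -> 23 > 20, search left half
lo=0, hi=6, mid=3, arr[mid]=11 -> 11 < 20, search right half
lo=4, hi=6, mid=5, arr[mid]=20 -> Found target at index 5!

Binary search finds 20 at index 5 after 3 comparisons. The search repeatedly halves the search space by comparing with the middle element.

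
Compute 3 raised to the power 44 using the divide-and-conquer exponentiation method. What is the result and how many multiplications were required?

Computing 3^44 by squaring (build up from 3^1; each line after the first costs one multiplication):

3^1 = 3
3^2 = (3^1)^2 = 3^2 = 9
3^4 = (3^2)^2 = 9^2 = 81
3^5 = 3 * 3^4 = 3 * 81 = 243
3^10 = (3^5)^2 = 243^2 = 59049
3^11 = 3 * 3^10 = 3 * 59049 = 177147
3^22 = (3^11)^2 = 177147^2 = 31381059609
3^44 = (3^22)^2 = 31381059609^2 = 984770902183611232881

Result: 984770902183611232881
Multiplications needed: 7 (7 lines after 3^1)

3^44 = 984770902183611232881. Using exponentiation by squaring, this requires 7 multiplications. The key idea: if the exponent is even, square the half-power; if odd, multiply by the base once.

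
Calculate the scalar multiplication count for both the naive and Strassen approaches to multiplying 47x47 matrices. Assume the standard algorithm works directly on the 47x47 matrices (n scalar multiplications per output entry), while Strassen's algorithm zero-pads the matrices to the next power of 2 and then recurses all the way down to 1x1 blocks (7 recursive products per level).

Matrix multiplication for 47x47 matrices:

Strassen's algorithm requires power-of-2 dimensions. Pad 47x47 to 64x64 (next power of 2).

Standard algorithm: 47^3 = 103823 multiplications
Strassen's algorithm: 7^(log2(64)) = 7^6 = 117649 multiplications
Difference: 103823 - 117649 = -13826 (Strassen uses MORE here due to padding overhead — for small or just-over-power-of-2 n, padding can outweigh the per-level savings)

Standard: 103823 multiplications (47^3). Strassen: 117649 multiplications (7^6, after padding to 64x64). Strassen reduces 8 recursive multiplications to 7 at each level.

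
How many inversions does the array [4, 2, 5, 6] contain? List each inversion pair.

Finding inversions in [4, 2, 5, 6]:

(0, 1): arr[0]=4 > arr[1]=2

Total inversions: 1

The array has 1 inversion(s): (0,1). Each pair (i,j) satisfies i < j and arr[i] > arr[j].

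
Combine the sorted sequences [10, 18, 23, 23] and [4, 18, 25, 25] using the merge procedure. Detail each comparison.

Merging process:

Compare 10 vs 4: take 4 from right. Merged: [4]
Compare 10 vs 18: take 10 from left. Merged: [4, 10]
Compare 18 vs 18: take 18 from left. Merged: [4, 10, 18]
Compare 23 vs 18: take 18 from right. Merged: [4, 10, 18, 18]
Compare 23 vs 25: take 23 from left. Merged: [4, 10, 18, 18, 23]
Compare 23 vs 25: take 23 from left. Merged: [4, 10, 18, 18, 23, 23]
Append remaining from right: [25, 25]. Merged: [4, 10, 18, 18, 23, 23, 25, 25]

Final merged array: [4, 10, 18, 18, 23, 23, 25, 25]
Total comparisons: 6

The merged array is [4, 10, 18, 18, 23, 23, 25, 25], requiring 6 comparisons. The merge step runs in O(n) time where n is the total number of elements.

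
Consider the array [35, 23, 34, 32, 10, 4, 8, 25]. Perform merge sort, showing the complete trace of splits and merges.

Merge sort trace:

Split: [35, 23, 34, 32, 10, 4, 8, 25] -> [35, 23, 34, 32] and [10, 4, 8, 25]
  Split: [35, 23, 34, 32] -> [35, 23] and [34, 32]
    Split: [35, 23] -> [35] and [23]
    Merge: [35] + [23] -> [23, 35]
    Split: [34, 32] -> [34] and [32]
    Merge: [34] + [32] -> [32, 34]
  Merge: [23, 35] + [32, 34] -> [23, 32, 34, 35]
  Split: [10, 4, 8, 25] -> [10, 4] and [8, 25]
    Split: [10, 4] -> [10] and [4]
    Merge: [10] + [4] -> [4, 10]
    Split: [8, 25] -> [8] and [25]
    Merge: [8] + [25] -> [8, 25]
  Merge: [4, 10] + [8, 25] -> [4, 8, 10, 25]
Merge: [23, 32, 34, 35] + [4, 8, 10, 25] -> [4, 8, 10, 23, 25, 32, 34, 35]

Final sorted array: [4, 8, 10, 23, 25, 32, 34, 35]

The merge sort proceeds by recursively splitting the array and merging sorted halves.
After all merges, the sorted array is [4, 8, 10, 23, 25, 32, 34, 35].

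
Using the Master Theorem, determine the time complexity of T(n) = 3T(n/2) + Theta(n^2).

Master Theorem for T(n) = 3T(n/2) + O(n^2):

a = 3, b = 2, c = 2
log_b(a) = log_2(3) = 1.5850

Case 3: c = 2 > log_2(3) = 1.5850
T(n) = O(n^2) = O(n^2)

For T(n) = 3T(n/2) + O(n^2): log_2(3) = 1.5850. This is Case 3 of the Master Theorem (c > log_b(a), work dominated by root), giving O(n^2).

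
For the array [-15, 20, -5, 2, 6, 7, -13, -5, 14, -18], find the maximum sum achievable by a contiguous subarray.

Using Kadane's algorithm on [-15, 20, -5, 2, 6, 7, -13, -5, 14, -18]:

Scanning through the array:
Position 1 (value 20): max_ending_here = 20, max_so_far = 20
Position 2 (value -5): max_ending_here = 15, max_so_far = 20
Position 3 (value 2): max_ending_here = 17, max_so_far = 20
Position 4 (value 6): max_ending_here = 23, max_so_far = 23
Position 5 (value 7): max_ending_here = 30, max_so_far = 30
Position 6 (value -13): max_ending_here = 17, max_so_far = 30
Position 7 (value -5): max_ending_here = 12, max_so_far = 30
Position 8 (value 14): max_ending_here = 26, max_so_far = 30
Position 9 (value -18): max_ending_here = 8, max_so_far = 30

Maximum subarray: [20, -5, 2, 6, 7]
Maximum sum: 30

The maximum subarray is [20, -5, 2, 6, 7] with sum 30. This subarray runs from index 1 to index 5.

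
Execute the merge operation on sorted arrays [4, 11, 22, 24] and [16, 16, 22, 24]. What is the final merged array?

Merging process:

Compare 4 vs 16: take 4 from left. Merged: [4]
Compare 11 vs 16: take 11 from left. Merged: [4, 11]
Compare 22 vs 16: take 16 from right. Merged: [4, 11, 16]
Compare 22 vs 16: take 16 from right. Merged: [4, 11, 16, 16]
Compare 22 vs 22: take 22 from left. Merged: [4, 11, 16, 16, 22]
Compare 24 vs 22: take 22 from right. Merged: [4, 11, 16, 16, 22, 22]
Compare 24 vs 24: take 24 from left. Merged: [4, 11, 16, 16, 22, 22, 24]
Append remaining from right: [24]. Merged: [4, 11, 16, 16, 22, 22, 24, 24]

Final merged array: [4, 11, 16, 16, 22, 22, 24, 24]
Total comparisons: 7

The merged array is [4, 11, 16, 16, 22, 22, 24, 24], requiring 7 comparisons. The merge step runs in O(n) time where n is the total number of elements.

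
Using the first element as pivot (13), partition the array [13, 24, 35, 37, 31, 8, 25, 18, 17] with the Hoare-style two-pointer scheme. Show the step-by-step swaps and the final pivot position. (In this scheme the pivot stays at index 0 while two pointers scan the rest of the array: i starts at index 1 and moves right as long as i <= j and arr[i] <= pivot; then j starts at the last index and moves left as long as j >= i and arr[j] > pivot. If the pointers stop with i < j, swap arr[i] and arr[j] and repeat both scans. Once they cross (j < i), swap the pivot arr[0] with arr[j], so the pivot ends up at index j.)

Hoare-style two-pointer partition with pivot = 13:

Initial array: [13, 24, 35, 37, 31, 8, 25, 18, 17]

Pointers start at i = 1, j = 8.
i stops at index 1 (arr[1]=24 > 13), j stops at index 5 (arr[5]=8 <= 13): swap arr[1] and arr[5], array becomes [13, 8, 35, 37, 31, 24, 25, 18, 17]
i ends at 2, j ends at 1: the pointers have crossed (j < i), so scanning stops.

Swap pivot arr[0] with arr[1] to place pivot at position 1: [8, 13, 35, 37, 31, 24, 25, 18, 17]
Pivot position: 1

After partitioning with pivot 13, the array becomes [8, 13, 35, 37, 31, 24, 25, 18, 17]. The pivot is placed at index 1. All elements to the left of the pivot are <= 13, and all elements to the right are > 13.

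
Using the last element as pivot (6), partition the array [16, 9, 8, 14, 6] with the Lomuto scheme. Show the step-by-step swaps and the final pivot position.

Lomuto partition with pivot = 6:

Initial array: [16, 9, 8, 14, 6]

arr[0]=16 > 6: no swap
arr[1]=9 > 6: no swap
arr[2]=8 > 6: no swap
arr[3]=14 > 6: no swap

Place pivot at position 0: [6, 9, 8, 14, 16]
Pivot position: 0

After partitioning with pivot 6, the array becomes [6, 9, 8, 14, 16]. The pivot is placed at index 0. All elements to the left of the pivot are <= 6, and all elements to the right are > 6.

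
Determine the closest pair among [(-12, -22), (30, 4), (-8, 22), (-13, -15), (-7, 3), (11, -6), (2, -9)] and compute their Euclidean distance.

Computing all pairwise distances among 7 points:

d((-12, -22), (30, 4)) = 49.3964
d((-12, -22), (-8, 22)) = 44.1814
d((-12, -22), (-13, -15)) = 7.0711 <-- minimum
d((-12, -22), (-7, 3)) = 25.4951
d((-12, -22), (11, -6)) = 28.0179
d((-12, -22), (2, -9)) = 19.105
d((30, 4), (-8, 22)) = 42.0476
d((30, 4), (-13, -15)) = 47.0106
d((30, 4), (-7, 3)) = 37.0135
d((30, 4), (11, -6)) = 21.4709
d((30, 4), (2, -9)) = 30.8707
d((-8, 22), (-13, -15)) = 37.3363
d((-8, 22), (-7, 3)) = 19.0263
d((-8, 22), (11, -6)) = 33.8378
d((-8, 22), (2, -9)) = 32.573
d((-13, -15), (-7, 3)) = 18.9737
d((-13, -15), (11, -6)) = 25.632
d((-13, -15), (2, -9)) = 16.1555
d((-7, 3), (11, -6)) = 20.1246
d((-7, 3), (2, -9)) = 15.0
d((11, -6), (2, -9)) = 9.4868

Closest pair: (-12, -22) and (-13, -15) with distance 7.0711

The closest pair is (-12, -22) and (-13, -15) with Euclidean distance 7.0711. For 7 points, brute-force pairwise comparison is shown above. For large n, the divide-and-conquer algorithm (sort by x, recurse on halves, check the dividing strip) achieves O(n log n).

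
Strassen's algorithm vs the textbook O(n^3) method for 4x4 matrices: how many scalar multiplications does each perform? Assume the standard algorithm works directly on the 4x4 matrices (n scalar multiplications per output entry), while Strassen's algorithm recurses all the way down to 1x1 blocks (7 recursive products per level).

Matrix multiplication for 4x4 matrices:

Standard algorithm: 4^3 = 64 multiplications
Strassen's algorithm: 7^(log2(4)) = 7^2 = 49 multiplications
Savings: 64 - 49 = 15 multiplications

Standard: 64 multiplications (4^3). Strassen: 49 multiplications (7^2). Strassen reduces 8 recursive multiplications to 7 at each level.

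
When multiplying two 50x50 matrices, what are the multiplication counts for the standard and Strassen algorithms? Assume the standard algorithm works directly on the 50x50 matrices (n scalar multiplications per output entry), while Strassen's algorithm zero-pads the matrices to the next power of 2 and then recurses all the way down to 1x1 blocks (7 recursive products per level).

Matrix multiplication for 50x50 matrices:

Strassen's algorithm requires power-of-2 dimensions. Pad 50x50 to 64x64 (next power of 2).

Standard algorithm: 50^3 = 125000 multiplications
Strassen's algorithm: 7^(log2(64)) = 7^6 = 117649 multiplications
Savings: 125000 - 117649 = 7351 multiplications

Standard: 125000 multiplications (50^3). Strassen: 117649 multiplications (7^6, after padding to 64x64). Strassen reduces 8 recursive multiplications to 7 at each level.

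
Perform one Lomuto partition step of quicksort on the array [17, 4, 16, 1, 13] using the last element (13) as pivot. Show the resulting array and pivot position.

Lomuto partition with pivot = 13:

Initial array: [17, 4, 16, 1, 13]

arr[0]=17 > 13: no swap
arr[1]=4 <= 13: swap with position 0, array becomes [4, 17, 16, 1, 13]
arr[2]=16 > 13: no swap
arr[3]=1 <= 13: swap with position 1, array becomes [4, 1, 16, 17, 13]

Place pivot at position 2: [4, 1, 13, 17, 16]
Pivot position: 2

After partitioning with pivot 13, the array becomes [4, 1, 13, 17, 16]. The pivot is placed at index 2. All elements to the left of the pivot are <= 13, and all elements to the right are > 13.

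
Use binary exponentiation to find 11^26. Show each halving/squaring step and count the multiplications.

Computing 11^26 by squaring (build up from 11^1; each line after the first costs one multiplication):

11^1 = 11
11^2 = (11^1)^2 = 11^2 = 121
11^3 = 11 * 11^2 = 11 * 121 = 1331
11^6 = (11^3)^2 = 1331^2 = 1771561
11^12 = (11^6)^2 = 1771561^2 = 3138428376721
11^13 = 11 * 11^12 = 11 * 3138428376721 = 34522712143931
11^26 = (11^13)^2 = 34522712143931^2 = 1191817653772720942460132761

Result: 1191817653772720942460132761
Multiplications needed: 6 (6 lines after 11^1)

11^26 = 1191817653772720942460132761. Using exponentiation by squaring, this requires 6 multiplications. The key idea: if the exponent is even, square the half-power; if odd, multiply by the base once.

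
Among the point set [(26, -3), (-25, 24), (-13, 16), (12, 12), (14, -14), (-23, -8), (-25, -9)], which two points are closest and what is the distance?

Computing all pairwise distances among 7 points:

d((26, -3), (-25, 24)) = 57.7062
d((26, -3), (-13, 16)) = 43.382
d((26, -3), (12, 12)) = 20.5183
d((26, -3), (14, -14)) = 16.2788
d((26, -3), (-23, -8)) = 49.2544
d((26, -3), (-25, -9)) = 51.3517
d((-25, 24), (-13, 16)) = 14.4222
d((-25, 24), (12, 12)) = 38.8973
d((-25, 24), (14, -14)) = 54.4518
d((-25, 24), (-23, -8)) = 32.0624
d((-25, 24), (-25, -9)) = 33.0
d((-13, 16), (12, 12)) = 25.318
d((-13, 16), (14, -14)) = 40.3609
d((-13, 16), (-23, -8)) = 26.0
d((-13, 16), (-25, -9)) = 27.7308
d((12, 12), (14, -14)) = 26.0768
d((12, 12), (-23, -8)) = 40.3113
d((12, 12), (-25, -9)) = 42.5441
d((14, -14), (-23, -8)) = 37.4833
d((14, -14), (-25, -9)) = 39.3192
d((-23, -8), (-25, -9)) = 2.2361 <-- minimum

Closest pair: (-23, -8) and (-25, -9) with distance 2.2361

The closest pair is (-23, -8) and (-25, -9) with Euclidean distance 2.2361. For 7 points, brute-force pairwise comparison is shown above. For large n, the divide-and-conquer algorithm (sort by x, recurse on halves, check the dividing strip) achieves O(n log n).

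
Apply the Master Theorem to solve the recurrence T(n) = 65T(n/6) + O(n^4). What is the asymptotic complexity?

Master Theorem for T(n) = 65T(n/6) + O(n^4):

a = 65, b = 6, c = 4
log_b(a) = log_6(65) = 2.3298

Case 3: c = 4 > log_6(65) = 2.3298
T(n) = O(n^4) = O(n^4)

For T(n) = 65T(n/6) + O(n^4): log_6(65) = 2.3298. This is Case 3 of the Master Theorem (c > log_b(a), work dominated by root), giving O(n^4).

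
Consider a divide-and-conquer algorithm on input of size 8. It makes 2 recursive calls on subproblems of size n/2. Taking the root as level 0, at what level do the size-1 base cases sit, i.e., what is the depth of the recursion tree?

For divide and conquer with division factor 2:

Problem sizes at each level:
Level 0: 8
Level 1: 4
Level 2: 2
Level 3: 1

The root is level 0 and the size-1 base case is level 3 (the tree spans levels 0 through 3, i.e. 4 levels counting the root), so the depth is the number of divisions: log_2(8) = 3

The recursion tree depth is log_2(8) = 3. At each level, the problem size is divided by 2, so it takes 3 divisions to reduce to a base case of size 1. The algorithm makes 2 recursive calls at each level.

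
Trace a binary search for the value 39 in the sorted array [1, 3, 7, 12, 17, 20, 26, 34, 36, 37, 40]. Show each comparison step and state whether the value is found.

Binary search for 39 in [1, 3, 7, 12, 17, 20, 26, 34, 36, 37, 40]:

lo=0, hi=10, mid=5, arr[mid]=20 -> 20 < 39, search right half
lo=6, hi=10, mid=8, arr[mid]=36 -> 36 < 39, search right half
lo=9, hi=10, mid=9, arr[mid]=37 -> 37 < 39, search right half
lo=10, hi=10, mid=10, arr[mid]=40 -> 40 > 39, search left half
lo=10 > hi=9, target 39 not found

Binary search determines that 39 is not in the array after 4 comparisons. The search space was exhausted without finding the target.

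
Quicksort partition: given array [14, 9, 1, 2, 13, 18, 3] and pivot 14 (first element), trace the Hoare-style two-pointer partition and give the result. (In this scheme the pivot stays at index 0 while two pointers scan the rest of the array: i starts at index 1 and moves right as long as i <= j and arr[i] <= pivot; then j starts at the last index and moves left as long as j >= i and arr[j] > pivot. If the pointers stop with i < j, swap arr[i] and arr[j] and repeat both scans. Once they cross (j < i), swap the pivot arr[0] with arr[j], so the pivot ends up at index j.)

Hoare-style two-pointer partition with pivot = 14:

Initial array: [14, 9, 1, 2, 13, 18, 3]

Pointers start at i = 1, j = 6.
i stops at index 5 (arr[5]=18 > 14), j stops at index 6 (arr[6]=3 <= 14): swap arr[5] and arr[6], array becomes [14, 9, 1, 2, 13, 3, 18]
i ends at 6, j ends at 5: the pointers have crossed (j < i), so scanning stops.

Swap pivot arr[0] with arr[5] to place pivot at position 5: [3, 9, 1, 2, 13, 14, 18]
Pivot position: 5

After partitioning with pivot 14, the array becomes [3, 9, 1, 2, 13, 14, 18]. The pivot is placed at index 5. All elements to the left of the pivot are <= 14, and all elements to the right are > 14.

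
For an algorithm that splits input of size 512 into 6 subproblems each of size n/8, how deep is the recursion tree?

For divide and conquer with division factor 8:

Problem sizes at each level:
Level 0: 512
Level 1: 64
Level 2: 8
Level 3: 1

The root is level 0 and the size-1 base case is level 3 (the tree spans levels 0 through 3, i.e. 4 levels counting the root), so the depth is the number of divisions: log_8(512) = 3

The recursion tree depth is log_8(512) = 3. At each level, the problem size is divided by 8, so it takes 3 divisions to reduce to a base case of size 1. The algorithm makes 6 recursive calls at each level.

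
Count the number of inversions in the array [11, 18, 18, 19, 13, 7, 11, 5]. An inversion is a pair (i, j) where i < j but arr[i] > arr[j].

Finding inversions in [11, 18, 18, 19, 13, 7, 11, 5]:

(0, 5): arr[0]=11 > arr[5]=7
(0, 7): arr[0]=11 > arr[7]=5
(1, 4): arr[1]=18 > arr[4]=13
(1, 5): arr[1]=18 > arr[5]=7
(1, 6): arr[1]=18 > arr[6]=11
(1, 7): arr[1]=18 > arr[7]=5
(2, 4): arr[2]=18 > arr[4]=13
(2, 5): arr[2]=18 > arr[5]=7
(2, 6): arr[2]=18 > arr[6]=11
(2, 7): arr[2]=18 > arr[7]=5
(3, 4): arr[3]=19 > arr[4]=13
(3, 5): arr[3]=19 > arr[5]=7
(3, 6): arr[3]=19 > arr[6]=11
(3, 7): arr[3]=19 > arr[7]=5
(4, 5): arr[4]=13 > arr[5]=7
(4, 6): arr[4]=13 > arr[6]=11
(4, 7): arr[4]=13 > arr[7]=5
(5, 7): arr[5]=7 > arr[7]=5
(6, 7): arr[6]=11 > arr[7]=5

Total inversions: 19

The array has 19 inversion(s): (0,5), (0,7), (1,4), (1,5), (1,6), (1,7), (2,4), (2,5), (2,6), (2,7), (3,4), (3,5), (3,6), (3,7), (4,5), (4,6), (4,7), (5,7), (6,7). Each pair (i,j) satisfies i < j and arr[i] > arr[j].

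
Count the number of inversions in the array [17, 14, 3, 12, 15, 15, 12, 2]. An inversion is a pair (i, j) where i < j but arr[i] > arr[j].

Finding inversions in [17, 14, 3, 12, 15, 15, 12, 2]:

(0, 1): arr[0]=17 > arr[1]=14
(0, 2): arr[0]=17 > arr[2]=3
(0, 3): arr[0]=17 > arr[3]=12
(0, 4): arr[0]=17 > arr[4]=15
(0, 5): arr[0]=17 > arr[5]=15
(0, 6): arr[0]=17 > arr[6]=12
(0, 7): arr[0]=17 > arr[7]=2
(1, 2): arr[1]=14 > arr[2]=3
(1, 3): arr[1]=14 > arr[3]=12
(1, 6): arr[1]=14 > arr[6]=12
(1, 7): arr[1]=14 > arr[7]=2
(2, 7): arr[2]=3 > arr[7]=2
(3, 7): arr[3]=12 > arr[7]=2
(4, 6): arr[4]=15 > arr[6]=12
(4, 7): arr[4]=15 > arr[7]=2
(5, 6): arr[5]=15 > arr[6]=12
(5, 7): arr[5]=15 > arr[7]=2
(6, 7): arr[6]=12 > arr[7]=2

Total inversions: 18

The array has 18 inversion(s): (0,1), (0,2), (0,3), (0,4), (0,5), (0,6), (0,7), (1,2), (1,3), (1,6), (1,7), (2,7), (3,7), (4,6), (4,7), (5,6), (5,7), (6,7). Each pair (i,j) satisfies i < j and arr[i] > arr[j].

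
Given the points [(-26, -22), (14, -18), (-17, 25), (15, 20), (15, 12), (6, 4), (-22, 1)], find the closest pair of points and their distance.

Computing all pairwise distances among 7 points:

d((-26, -22), (14, -18)) = 40.1995
d((-26, -22), (-17, 25)) = 47.8539
d((-26, -22), (15, 20)) = 58.6941
d((-26, -22), (15, 12)) = 53.2635
d((-26, -22), (6, 4)) = 41.2311
d((-26, -22), (-22, 1)) = 23.3452
d((14, -18), (-17, 25)) = 53.0094
d((14, -18), (15, 20)) = 38.0132
d((14, -18), (15, 12)) = 30.0167
d((14, -18), (6, 4)) = 23.4094
d((14, -18), (-22, 1)) = 40.7063
d((-17, 25), (15, 20)) = 32.3883
d((-17, 25), (15, 12)) = 34.5398
d((-17, 25), (6, 4)) = 31.1448
d((-17, 25), (-22, 1)) = 24.5153
d((15, 20), (15, 12)) = 8.0 <-- minimum
d((15, 20), (6, 4)) = 18.3576
d((15, 20), (-22, 1)) = 41.5933
d((15, 12), (6, 4)) = 12.0416
d((15, 12), (-22, 1)) = 38.6005
d((6, 4), (-22, 1)) = 28.1603

Closest pair: (15, 20) and (15, 12) with distance 8.0

The closest pair is (15, 20) and (15, 12) with Euclidean distance 8.0. For 7 points, brute-force pairwise comparison is shown above. For large n, the divide-and-conquer algorithm (sort by x, recurse on halves, check the dividing strip) achieves O(n log n).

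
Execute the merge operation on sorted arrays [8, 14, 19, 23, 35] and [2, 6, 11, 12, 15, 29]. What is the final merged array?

Merging process:

Compare 8 vs 2: take 2 from right. Merged: [2]
Compare 8 vs 6: take 6 from right. Merged: [2, 6]
Compare 8 vs 11: take 8 from left. Merged: [2, 6, 8]
Compare 14 vs 11: take 11 from right. Merged: [2, 6, 8, 11]
Compare 14 vs 12: take 12 from right. Merged: [2, 6, 8, 11, 12]
Compare 14 vs 15: take 14 from left. Merged: [2, 6, 8, 11, 12, 14]
Compare 19 vs 15: take 15 from right. Merged: [2, 6, 8, 11, 12, 14, 15]
Compare 19 vs 29: take 19 from left. Merged: [2, 6, 8, 11, 12, 14, 15, 19]
Compare 23 vs 29: take 23 from left. Merged: [2, 6, 8, 11, 12, 14, 15, 19, 23]
Compare 35 vs 29: take 29 from right. Merged: [2, 6, 8, 11, 12, 14, 15, 19, 23, 29]
Append remaining from left: [35]. Merged: [2, 6, 8, 11, 12, 14, 15, 19, 23, 29, 35]

Final merged array: [2, 6, 8, 11, 12, 14, 15, 19, 23, 29, 35]
Total comparisons: 10

The merged array is [2, 6, 8, 11, 12, 14, 15, 19, 23, 29, 35], requiring 10 comparisons. The merge step runs in O(n) time where n is the total number of elements.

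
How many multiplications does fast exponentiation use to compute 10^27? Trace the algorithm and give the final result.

Computing 10^27 by squaring (build up from 10^1; each line after the first costs one multiplication):

10^1 = 10
10^2 = (10^1)^2 = 10^2 = 100
10^3 = 10 * 10^2 = 10 * 100 = 1000
10^6 = (10^3)^2 = 1000^2 = 1000000
10^12 = (10^6)^2 = 1000000^2 = 1000000000000
10^13 = 10 * 10^12 = 10 * 1000000000000 = 10000000000000
10^26 = (10^13)^2 = 10000000000000^2 = 100000000000000000000000000
10^27 = 10 * 10^26 = 10 * 100000000000000000000000000 = 1000000000000000000000000000

Result: 1000000000000000000000000000
Multiplications needed: 7 (7 lines after 10^1)

10^27 = 1000000000000000000000000000. Using exponentiation by squaring, this requires 7 multiplications. The key idea: if the exponent is even, square the half-power; if odd, multiply by the base once.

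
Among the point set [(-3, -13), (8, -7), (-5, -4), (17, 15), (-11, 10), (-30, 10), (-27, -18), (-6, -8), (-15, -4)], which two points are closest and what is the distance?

Computing all pairwise distances among 9 points:

d((-3, -13), (8, -7)) = 12.53
d((-3, -13), (-5, -4)) = 9.2195
d((-3, -13), (17, 15)) = 34.4093
d((-3, -13), (-11, 10)) = 24.3516
d((-3, -13), (-30, 10)) = 35.4683
d((-3, -13), (-27, -18)) = 24.5153
d((-3, -13), (-6, -8)) = 5.831
d((-3, -13), (-15, -4)) = 15.0
d((8, -7), (-5, -4)) = 13.3417
d((8, -7), (17, 15)) = 23.7697
d((8, -7), (-11, 10)) = 25.4951
d((8, -7), (-30, 10)) = 41.6293
d((8, -7), (-27, -18)) = 36.6879
d((8, -7), (-6, -8)) = 14.0357
d((8, -7), (-15, -4)) = 23.1948
d((-5, -4), (17, 15)) = 29.0689
d((-5, -4), (-11, 10)) = 15.2315
d((-5, -4), (-30, 10)) = 28.6531
d((-5, -4), (-27, -18)) = 26.0768
d((-5, -4), (-6, -8)) = 4.1231 <-- minimum
d((-5, -4), (-15, -4)) = 10.0
d((17, 15), (-11, 10)) = 28.4429
d((17, 15), (-30, 10)) = 47.2652
d((17, 15), (-27, -18)) = 55.0
d((17, 15), (-6, -8)) = 32.5269
d((17, 15), (-15, -4)) = 37.2156
d((-11, 10), (-30, 10)) = 19.0
d((-11, 10), (-27, -18)) = 32.249
d((-11, 10), (-6, -8)) = 18.6815
d((-11, 10), (-15, -4)) = 14.5602
d((-30, 10), (-27, -18)) = 28.1603
d((-30, 10), (-6, -8)) = 30.0
d((-30, 10), (-15, -4)) = 20.5183
d((-27, -18), (-6, -8)) = 23.2594
d((-27, -18), (-15, -4)) = 18.4391
d((-6, -8), (-15, -4)) = 9.8489

Closest pair: (-5, -4) and (-6, -8) with distance 4.1231

The closest pair is (-5, -4) and (-6, -8) with Euclidean distance 4.1231. For 9 points, brute-force pairwise comparison is shown above. For large n, the divide-and-conquer algorithm (sort by x, recurse on halves, check the dividing strip) achieves O(n log n).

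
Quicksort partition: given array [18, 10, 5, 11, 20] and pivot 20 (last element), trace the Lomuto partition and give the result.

Lomuto partition with pivot = 20:

Initial array: [18, 10, 5, 11, 20]

arr[0]=18 <= 20: swap with position 0, array becomes [18, 10, 5, 11, 20]
arr[1]=10 <= 20: swap with position 1, array becomes [18, 10, 5, 11, 20]
arr[2]=5 <= 20: swap with position 2, array becomes [18, 10, 5, 11, 20]
arr[3]=11 <= 20: swap with position 3, array becomes [18, 10, 5, 11, 20]

Place pivot at position 4: [18, 10, 5, 11, 20]
Pivot position: 4

After partitioning with pivot 20, the array becomes [18, 10, 5, 11, 20]. The pivot is placed at index 4. All elements to the left of the pivot are <= 20, and all elements to the right are > 20.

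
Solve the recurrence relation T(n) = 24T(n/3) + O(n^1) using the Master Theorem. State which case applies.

Master Theorem for T(n) = 24T(n/3) + O(n^1):

a = 24, b = 3, c = 1
log_b(a) = log_3(24) = 2.8928

Case 1: c = 1 < log_3(24) = 2.8928
T(n) = O(n^(log_3 24))

For T(n) = 24T(n/3) + O(n^1): log_3(24) = 2.8928. This is Case 1 of the Master Theorem (c < log_b(a), work dominated by leaves), giving O(n^(log_3 24)).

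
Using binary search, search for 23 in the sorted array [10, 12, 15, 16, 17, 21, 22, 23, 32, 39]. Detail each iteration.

Binary search for 23 in [10, 12, 15, 16, 17, 21, 22, 23, 32, 39]:

lo=0, hi=9, mid=4, arr[mid]=17 -> 17 < 23, search right half
lo=5, hi=9, mid=7, arr[mid]=23 -> Found target at index 7!

Binary search finds 23 at index 7 after 2 comparisons. The search repeatedly halves the search space by comparing with the middle element.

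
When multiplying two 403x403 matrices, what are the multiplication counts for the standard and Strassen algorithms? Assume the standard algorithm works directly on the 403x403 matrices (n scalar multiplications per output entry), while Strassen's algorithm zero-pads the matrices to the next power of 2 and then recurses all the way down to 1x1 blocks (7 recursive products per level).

Matrix multiplication for 403x403 matrices:

Strassen's algorithm requires power-of-2 dimensions. Pad 403x403 to 512x512 (next power of 2).

Standard algorithm: 403^3 = 65450827 multiplications
Strassen's algorithm: 7^(log2(512)) = 7^9 = 40353607 multiplications
Savings: 65450827 - 40353607 = 25097220 multiplications

Standard: 65450827 multiplications (403^3). Strassen: 40353607 multiplications (7^9, after padding to 512x512). Strassen reduces 8 recursive multiplications to 7 at each level.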